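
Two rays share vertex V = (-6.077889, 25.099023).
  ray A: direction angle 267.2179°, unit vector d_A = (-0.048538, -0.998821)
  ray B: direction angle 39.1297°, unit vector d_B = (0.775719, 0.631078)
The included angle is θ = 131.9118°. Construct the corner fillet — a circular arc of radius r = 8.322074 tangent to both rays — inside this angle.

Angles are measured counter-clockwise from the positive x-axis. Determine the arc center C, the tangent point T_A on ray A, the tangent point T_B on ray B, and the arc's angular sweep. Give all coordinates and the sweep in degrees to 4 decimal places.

bisector direction at 333.1738° = (0.892380,-0.451286)
center distance |VC| = r/sin(θ/2) = 8.322074/sin(65.9559°) = 9.112770
C = V + |VC|·bis = (2.0542,20.9866)
T_A = V + ((C−V)·d_A)·d_A = V + 3.7129·d_A = (-6.2581,21.3905)
T_B = V + ((C−V)·d_B)·d_B = V + 3.7129·d_B = (-3.1977,27.4422)
sweep = 180° − θ = 48.0882°

center=(2.0542,20.9866) T_A=(-6.2581,21.3905) T_B=(-3.1977,27.4422) sweep=48.0882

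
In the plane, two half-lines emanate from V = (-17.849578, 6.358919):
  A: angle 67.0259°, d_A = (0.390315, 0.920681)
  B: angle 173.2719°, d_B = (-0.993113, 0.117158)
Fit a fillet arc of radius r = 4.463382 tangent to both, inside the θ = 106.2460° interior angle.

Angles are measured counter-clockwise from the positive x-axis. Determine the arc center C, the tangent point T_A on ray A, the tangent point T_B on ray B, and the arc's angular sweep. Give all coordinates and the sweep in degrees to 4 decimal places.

center=(-20.6520,11.1839) T_A=(-16.5426,9.4417) T_B=(-21.1749,6.7512) sweep=73.7540

bisector direction at 120.1489° = (-0.502249,0.864723)
center distance |VC| = r/sin(θ/2) = 4.463382/sin(53.1230°) = 5.579746
C = V + |VC|·bis = (-20.6520,11.1839)
T_A = V + ((C−V)·d_A)·d_A = V + 3.3484·d_A = (-16.5426,9.4417)
T_B = V + ((C−V)·d_B)·d_B = V + 3.3484·d_B = (-21.1749,6.7512)
sweep = 180° − θ = 73.7540°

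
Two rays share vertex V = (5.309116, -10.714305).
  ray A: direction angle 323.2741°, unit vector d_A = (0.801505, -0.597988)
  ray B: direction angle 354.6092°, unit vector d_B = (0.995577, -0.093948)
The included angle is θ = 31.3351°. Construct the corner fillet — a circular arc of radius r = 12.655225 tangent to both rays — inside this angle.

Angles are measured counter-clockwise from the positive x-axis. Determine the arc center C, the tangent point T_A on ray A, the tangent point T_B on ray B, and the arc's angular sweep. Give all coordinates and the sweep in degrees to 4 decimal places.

bisector direction at 338.9416° = (0.933215,-0.359319)
center distance |VC| = r/sin(θ/2) = 12.655225/sin(15.6676°) = 46.861628
C = V + |VC|·bis = (49.0411,-27.5526)
T_A = V + ((C−V)·d_A)·d_A = V + 45.1205·d_A = (41.4734,-37.6958)
T_B = V + ((C−V)·d_B)·d_B = V + 45.1205·d_B = (50.2300,-14.9533)
sweep = 180° − θ = 148.6649°

center=(49.0411,-27.5526) T_A=(41.4734,-37.6958) T_B=(50.2300,-14.9533) sweep=148.6649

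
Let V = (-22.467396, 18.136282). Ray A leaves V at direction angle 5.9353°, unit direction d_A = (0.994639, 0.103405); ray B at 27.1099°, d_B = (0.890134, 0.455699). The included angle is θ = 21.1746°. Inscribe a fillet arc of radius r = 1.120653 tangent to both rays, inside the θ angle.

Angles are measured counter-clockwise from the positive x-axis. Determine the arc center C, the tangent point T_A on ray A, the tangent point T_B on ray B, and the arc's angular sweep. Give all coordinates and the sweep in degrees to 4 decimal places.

center=(-16.6199,19.8709) T_A=(-16.5040,18.7562) T_B=(-17.1306,20.8684) sweep=158.8254

bisector direction at 16.5226° = (0.958708,0.284394)
center distance |VC| = r/sin(θ/2) = 1.120653/sin(10.5873°) = 6.099340
C = V + |VC|·bis = (-16.6199,19.8709)
T_A = V + ((C−V)·d_A)·d_A = V + 5.9955·d_A = (-16.5040,18.7562)
T_B = V + ((C−V)·d_B)·d_B = V + 5.9955·d_B = (-17.1306,20.8684)
sweep = 180° − θ = 158.8254°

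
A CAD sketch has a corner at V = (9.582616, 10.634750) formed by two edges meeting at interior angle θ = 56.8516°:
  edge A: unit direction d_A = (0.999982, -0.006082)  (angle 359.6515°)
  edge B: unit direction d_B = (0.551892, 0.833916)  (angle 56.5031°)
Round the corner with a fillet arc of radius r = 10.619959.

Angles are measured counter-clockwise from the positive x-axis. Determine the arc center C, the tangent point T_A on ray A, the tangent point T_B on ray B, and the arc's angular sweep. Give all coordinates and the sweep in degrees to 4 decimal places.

bisector direction at 28.0773° = (0.882313,0.470662)
center distance |VC| = r/sin(θ/2) = 10.619959/sin(28.4258°) = 22.309889
C = V + |VC|·bis = (29.2669,21.1352)
T_A = V + ((C−V)·d_A)·d_A = V + 19.6201·d_A = (29.2023,10.5154)
T_B = V + ((C−V)·d_B)·d_B = V + 19.6201·d_B = (20.4108,26.9962)
sweep = 180° − θ = 123.1484°

center=(29.2669,21.1352) T_A=(29.2023,10.5154) T_B=(20.4108,26.9962) sweep=123.1484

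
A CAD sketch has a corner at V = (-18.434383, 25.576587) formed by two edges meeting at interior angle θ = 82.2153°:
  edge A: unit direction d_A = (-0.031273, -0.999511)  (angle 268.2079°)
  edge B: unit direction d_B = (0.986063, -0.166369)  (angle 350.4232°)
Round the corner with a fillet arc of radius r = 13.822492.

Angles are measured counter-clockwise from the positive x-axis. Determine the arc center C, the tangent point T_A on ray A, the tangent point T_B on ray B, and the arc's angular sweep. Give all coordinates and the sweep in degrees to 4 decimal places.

bisector direction at 309.3156° = (0.633591,-0.773668)
center distance |VC| = r/sin(θ/2) = 13.822492/sin(41.1076°) = 21.023574
C = V + |VC|·bis = (-5.1140,9.3113)
T_A = V + ((C−V)·d_A)·d_A = V + 15.8408·d_A = (-18.9298,9.7436)
T_B = V + ((C−V)·d_B)·d_B = V + 15.8408·d_B = (-2.8144,22.9412)
sweep = 180° − θ = 97.7847°

center=(-5.1140,9.3113) T_A=(-18.9298,9.7436) T_B=(-2.8144,22.9412) sweep=97.7847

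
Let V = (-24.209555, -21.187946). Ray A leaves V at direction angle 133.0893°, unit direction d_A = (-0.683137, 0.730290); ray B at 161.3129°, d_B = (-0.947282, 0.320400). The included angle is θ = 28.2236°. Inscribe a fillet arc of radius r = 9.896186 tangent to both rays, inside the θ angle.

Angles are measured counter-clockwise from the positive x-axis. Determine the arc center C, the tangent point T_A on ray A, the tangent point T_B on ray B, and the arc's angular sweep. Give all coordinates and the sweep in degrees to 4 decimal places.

bisector direction at 147.2011° = (-0.840577,0.541692)
center distance |VC| = r/sin(θ/2) = 9.896186/sin(14.1118°) = 40.588955
C = V + |VC|·bis = (-58.3277,0.7988)
T_A = V + ((C−V)·d_A)·d_A = V + 39.3641·d_A = (-51.1006,7.5592)
T_B = V + ((C−V)·d_B)·d_B = V + 39.3641·d_B = (-61.4984,-8.5757)
sweep = 180° − θ = 151.7764°

center=(-58.3277,0.7988) T_A=(-51.1006,7.5592) T_B=(-61.4984,-8.5757) sweep=151.7764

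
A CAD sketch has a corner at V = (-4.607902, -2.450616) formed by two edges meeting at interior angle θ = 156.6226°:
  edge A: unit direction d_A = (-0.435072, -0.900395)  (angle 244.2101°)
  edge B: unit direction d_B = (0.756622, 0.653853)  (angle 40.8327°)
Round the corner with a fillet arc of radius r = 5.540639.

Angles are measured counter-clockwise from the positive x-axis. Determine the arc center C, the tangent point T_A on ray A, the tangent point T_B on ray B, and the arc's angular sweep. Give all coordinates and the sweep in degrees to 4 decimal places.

bisector direction at 322.5214° = (0.793581,-0.608465)
center distance |VC| = r/sin(θ/2) = 5.540639/sin(78.3113°) = 5.657970
C = V + |VC|·bis = (-0.1178,-5.8933)
T_A = V + ((C−V)·d_A)·d_A = V + 1.1463·d_A = (-5.1066,-3.4827)
T_B = V + ((C−V)·d_B)·d_B = V + 1.1463·d_B = (-3.7406,-1.7011)
sweep = 180° − θ = 23.3774°

center=(-0.1178,-5.8933) T_A=(-5.1066,-3.4827) T_B=(-3.7406,-1.7011) sweep=23.3774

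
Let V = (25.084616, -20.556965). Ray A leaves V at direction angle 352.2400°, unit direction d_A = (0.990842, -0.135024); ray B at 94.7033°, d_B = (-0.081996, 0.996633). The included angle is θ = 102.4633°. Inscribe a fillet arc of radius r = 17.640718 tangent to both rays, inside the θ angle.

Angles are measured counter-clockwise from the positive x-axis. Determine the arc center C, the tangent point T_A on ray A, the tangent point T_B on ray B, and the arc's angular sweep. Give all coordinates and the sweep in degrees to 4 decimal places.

center=(41.5043,-4.9907) T_A=(39.1223,-22.4699) T_B=(23.9229,-6.4372) sweep=77.5367

bisector direction at 43.4717° = (0.725715,0.687996)
center distance |VC| = r/sin(θ/2) = 17.640718/sin(51.2317°) = 22.625472
C = V + |VC|·bis = (41.5043,-4.9907)
T_A = V + ((C−V)·d_A)·d_A = V + 14.1675·d_A = (39.1223,-22.4699)
T_B = V + ((C−V)·d_B)·d_B = V + 14.1675·d_B = (23.9229,-6.4372)
sweep = 180° − θ = 77.5367°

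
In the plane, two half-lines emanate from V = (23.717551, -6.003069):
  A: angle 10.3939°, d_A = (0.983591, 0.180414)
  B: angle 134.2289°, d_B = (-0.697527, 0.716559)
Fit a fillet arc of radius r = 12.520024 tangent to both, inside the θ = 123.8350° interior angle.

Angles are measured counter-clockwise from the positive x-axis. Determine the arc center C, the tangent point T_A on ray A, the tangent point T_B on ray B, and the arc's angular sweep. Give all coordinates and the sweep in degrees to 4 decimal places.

bisector direction at 72.3114° = (0.303844,0.952722)
center distance |VC| = r/sin(θ/2) = 12.520024/sin(61.9175°) = 14.190683
C = V + |VC|·bis = (28.0293,7.5167)
T_A = V + ((C−V)·d_A)·d_A = V + 6.6802·d_A = (30.2881,-4.7979)
T_B = V + ((C−V)·d_B)·d_B = V + 6.6802·d_B = (19.0580,-1.2163)
sweep = 180° − θ = 56.1650°

center=(28.0293,7.5167) T_A=(30.2881,-4.7979) T_B=(19.0580,-1.2163) sweep=56.1650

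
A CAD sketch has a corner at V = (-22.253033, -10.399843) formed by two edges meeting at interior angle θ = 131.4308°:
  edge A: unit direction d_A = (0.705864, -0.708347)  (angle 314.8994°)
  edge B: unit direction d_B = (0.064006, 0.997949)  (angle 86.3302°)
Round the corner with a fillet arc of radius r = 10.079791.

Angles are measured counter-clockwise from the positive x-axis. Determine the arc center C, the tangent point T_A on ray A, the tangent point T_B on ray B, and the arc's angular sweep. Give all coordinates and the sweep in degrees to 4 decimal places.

center=(-11.9028,-6.5064) T_A=(-19.0428,-13.6214) T_B=(-21.9619,-5.8612) sweep=48.5692

bisector direction at 20.6148° = (0.935969,0.352083)
center distance |VC| = r/sin(θ/2) = 10.079791/sin(65.7154°) = 11.058297
C = V + |VC|·bis = (-11.9028,-6.5064)
T_A = V + ((C−V)·d_A)·d_A = V + 4.5479·d_A = (-19.0428,-13.6214)
T_B = V + ((C−V)·d_B)·d_B = V + 4.5479·d_B = (-21.9619,-5.8612)
sweep = 180° − θ = 48.5692°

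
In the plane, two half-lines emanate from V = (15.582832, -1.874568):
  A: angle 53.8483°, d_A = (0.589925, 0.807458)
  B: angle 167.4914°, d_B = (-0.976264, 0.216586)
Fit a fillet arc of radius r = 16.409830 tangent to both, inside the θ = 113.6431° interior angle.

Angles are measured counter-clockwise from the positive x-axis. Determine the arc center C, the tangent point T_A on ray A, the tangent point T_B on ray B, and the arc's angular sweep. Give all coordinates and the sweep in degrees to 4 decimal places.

bisector direction at 110.6698° = (-0.352983,0.935630)
center distance |VC| = r/sin(θ/2) = 16.409830/sin(56.8216°) = 19.606230
C = V + |VC|·bis = (8.6622,16.4696)
T_A = V + ((C−V)·d_A)·d_A = V + 10.7295·d_A = (21.9124,6.7890)
T_B = V + ((C−V)·d_B)·d_B = V + 10.7295·d_B = (5.1080,0.4493)
sweep = 180° − θ = 66.3569°

center=(8.6622,16.4696) T_A=(21.9124,6.7890) T_B=(5.1080,0.4493) sweep=66.3569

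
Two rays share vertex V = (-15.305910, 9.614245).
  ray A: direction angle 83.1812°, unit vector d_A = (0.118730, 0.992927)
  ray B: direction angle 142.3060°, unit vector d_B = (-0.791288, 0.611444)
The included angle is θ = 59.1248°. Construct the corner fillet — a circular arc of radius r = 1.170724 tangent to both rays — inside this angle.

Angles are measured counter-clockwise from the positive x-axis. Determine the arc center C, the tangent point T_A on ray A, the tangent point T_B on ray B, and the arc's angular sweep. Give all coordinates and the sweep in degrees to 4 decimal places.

bisector direction at 112.7436° = (-0.386608,0.922244)
center distance |VC| = r/sin(θ/2) = 1.170724/sin(29.5624°) = 2.372907
C = V + |VC|·bis = (-16.2233,11.8026)
T_A = V + ((C−V)·d_A)·d_A = V + 2.0640·d_A = (-15.0609,11.6636)
T_B = V + ((C−V)·d_B)·d_B = V + 2.0640·d_B = (-16.9391,10.8763)
sweep = 180° − θ = 120.8752°

center=(-16.2233,11.8026) T_A=(-15.0609,11.6636) T_B=(-16.9391,10.8763) sweep=120.8752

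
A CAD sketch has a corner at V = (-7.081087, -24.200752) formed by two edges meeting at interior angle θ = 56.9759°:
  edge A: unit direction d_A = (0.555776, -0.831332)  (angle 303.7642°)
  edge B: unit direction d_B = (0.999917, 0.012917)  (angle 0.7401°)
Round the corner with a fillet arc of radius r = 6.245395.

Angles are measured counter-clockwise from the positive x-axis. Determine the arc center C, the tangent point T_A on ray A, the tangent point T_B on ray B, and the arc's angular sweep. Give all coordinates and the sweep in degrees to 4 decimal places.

bisector direction at 332.2521° = (0.885005,-0.465581)
center distance |VC| = r/sin(θ/2) = 6.245395/sin(28.4880°) = 13.093787
C = V + |VC|·bis = (4.5070,-30.2970)
T_A = V + ((C−V)·d_A)·d_A = V + 11.5084·d_A = (-0.6850,-33.7680)
T_B = V + ((C−V)·d_B)·d_B = V + 11.5084·d_B = (4.4263,-24.0521)
sweep = 180° − θ = 123.0241°

center=(4.5070,-30.2970) T_A=(-0.6850,-33.7680) T_B=(4.4263,-24.0521) sweep=123.0241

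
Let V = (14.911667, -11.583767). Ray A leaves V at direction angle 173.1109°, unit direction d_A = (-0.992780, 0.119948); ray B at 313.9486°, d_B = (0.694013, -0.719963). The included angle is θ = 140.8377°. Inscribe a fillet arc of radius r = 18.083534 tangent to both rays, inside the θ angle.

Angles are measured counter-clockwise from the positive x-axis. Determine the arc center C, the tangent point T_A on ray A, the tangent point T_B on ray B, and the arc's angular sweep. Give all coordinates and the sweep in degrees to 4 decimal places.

center=(6.3565,-28.7652) T_A=(8.5256,-10.8122) T_B=(19.3759,-16.2150) sweep=39.1623

bisector direction at 243.5298° = (-0.445733,-0.895166)
center distance |VC| = r/sin(θ/2) = 18.083534/sin(70.4189°) = 19.193539
C = V + |VC|·bis = (6.3565,-28.7652)
T_A = V + ((C−V)·d_A)·d_A = V + 6.4326·d_A = (8.5256,-10.8122)
T_B = V + ((C−V)·d_B)·d_B = V + 6.4326·d_B = (19.3759,-16.2150)
sweep = 180° − θ = 39.1623°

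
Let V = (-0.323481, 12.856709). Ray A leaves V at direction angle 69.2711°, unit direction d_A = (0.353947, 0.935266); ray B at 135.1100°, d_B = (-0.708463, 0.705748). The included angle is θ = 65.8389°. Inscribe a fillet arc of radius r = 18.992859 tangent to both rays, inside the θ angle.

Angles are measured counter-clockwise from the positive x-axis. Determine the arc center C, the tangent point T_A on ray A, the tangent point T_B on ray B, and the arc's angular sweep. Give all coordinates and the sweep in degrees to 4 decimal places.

center=(-7.7032,47.0167) T_A=(10.0601,40.2943) T_B=(-21.1074,33.5610) sweep=114.1611

bisector direction at 102.1906° = (-0.211164,0.977451)
center distance |VC| = r/sin(θ/2) = 18.992859/sin(32.9194°) = 34.948071
C = V + |VC|·bis = (-7.7032,47.0167)
T_A = V + ((C−V)·d_A)·d_A = V + 29.3366·d_A = (10.0601,40.2943)
T_B = V + ((C−V)·d_B)·d_B = V + 29.3366·d_B = (-21.1074,33.5610)
sweep = 180° − θ = 114.1611°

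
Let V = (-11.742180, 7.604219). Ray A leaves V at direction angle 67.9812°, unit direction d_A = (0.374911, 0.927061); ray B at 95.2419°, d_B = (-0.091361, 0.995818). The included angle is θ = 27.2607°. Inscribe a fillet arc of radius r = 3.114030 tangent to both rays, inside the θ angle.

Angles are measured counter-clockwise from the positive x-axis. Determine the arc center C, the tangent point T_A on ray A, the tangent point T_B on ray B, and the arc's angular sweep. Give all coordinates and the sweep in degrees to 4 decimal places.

center=(-9.8144,20.6771) T_A=(-6.9275,19.5096) T_B=(-12.9154,20.3926) sweep=152.7393

bisector direction at 81.6116° = (0.145884,0.989302)
center distance |VC| = r/sin(θ/2) = 3.114030/sin(13.6303°) = 13.214251
C = V + |VC|·bis = (-9.8144,20.6771)
T_A = V + ((C−V)·d_A)·d_A = V + 12.8421·d_A = (-6.9275,19.5096)
T_B = V + ((C−V)·d_B)·d_B = V + 12.8421·d_B = (-12.9154,20.3926)
sweep = 180° − θ = 152.7393°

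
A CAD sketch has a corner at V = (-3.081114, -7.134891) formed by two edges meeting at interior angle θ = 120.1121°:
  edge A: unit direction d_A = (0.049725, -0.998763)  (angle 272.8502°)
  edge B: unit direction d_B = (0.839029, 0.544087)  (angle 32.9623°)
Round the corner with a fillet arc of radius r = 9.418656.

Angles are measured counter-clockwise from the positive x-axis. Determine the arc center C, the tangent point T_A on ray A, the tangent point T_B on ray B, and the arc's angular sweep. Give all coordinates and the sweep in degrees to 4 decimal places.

center=(6.5957,-12.0854) T_A=(-2.8113,-12.5538) T_B=(1.4711,-4.1829) sweep=59.8879

bisector direction at 332.9062° = (0.890262,-0.455448)
center distance |VC| = r/sin(θ/2) = 9.418656/sin(60.0560°) = 10.869593
C = V + |VC|·bis = (6.5957,-12.0854)
T_A = V + ((C−V)·d_A)·d_A = V + 5.4256·d_A = (-2.8113,-12.5538)
T_B = V + ((C−V)·d_B)·d_B = V + 5.4256·d_B = (1.4711,-4.1829)
sweep = 180° − θ = 59.8879°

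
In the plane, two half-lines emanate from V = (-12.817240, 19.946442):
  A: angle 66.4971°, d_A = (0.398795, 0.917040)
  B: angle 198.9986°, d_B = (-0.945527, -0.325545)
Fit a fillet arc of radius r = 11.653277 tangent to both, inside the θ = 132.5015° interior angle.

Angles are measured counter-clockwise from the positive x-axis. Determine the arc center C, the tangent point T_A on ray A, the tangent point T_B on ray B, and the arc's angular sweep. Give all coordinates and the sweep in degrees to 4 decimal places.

bisector direction at 132.7478° = (-0.678773,0.734348)
center distance |VC| = r/sin(θ/2) = 11.653277/sin(66.2507°) = 12.731415
C = V + |VC|·bis = (-21.4590,29.2957)
T_A = V + ((C−V)·d_A)·d_A = V + 5.1274·d_A = (-10.7725,24.6485)
T_B = V + ((C−V)·d_B)·d_B = V + 5.1274·d_B = (-17.6653,18.2772)
sweep = 180° − θ = 47.4985°

center=(-21.4590,29.2957) T_A=(-10.7725,24.6485) T_B=(-17.6653,18.2772) sweep=47.4985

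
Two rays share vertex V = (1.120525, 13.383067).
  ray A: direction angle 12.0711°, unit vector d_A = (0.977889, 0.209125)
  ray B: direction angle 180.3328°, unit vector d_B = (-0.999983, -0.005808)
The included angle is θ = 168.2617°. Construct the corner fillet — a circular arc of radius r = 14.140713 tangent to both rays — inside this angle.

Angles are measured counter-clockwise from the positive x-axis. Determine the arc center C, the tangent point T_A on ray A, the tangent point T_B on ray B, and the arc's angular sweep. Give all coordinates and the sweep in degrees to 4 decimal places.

center=(-0.4152,27.5151) T_A=(2.5420,13.6871) T_B=(-0.3331,13.3746) sweep=11.7383

bisector direction at 96.2019° = (-0.108033,0.994147)
center distance |VC| = r/sin(θ/2) = 14.140713/sin(84.1308°) = 14.215229
C = V + |VC|·bis = (-0.4152,27.5151)
T_A = V + ((C−V)·d_A)·d_A = V + 1.4536·d_A = (2.5420,13.6871)
T_B = V + ((C−V)·d_B)·d_B = V + 1.4536·d_B = (-0.3331,13.3746)
sweep = 180° − θ = 11.7383°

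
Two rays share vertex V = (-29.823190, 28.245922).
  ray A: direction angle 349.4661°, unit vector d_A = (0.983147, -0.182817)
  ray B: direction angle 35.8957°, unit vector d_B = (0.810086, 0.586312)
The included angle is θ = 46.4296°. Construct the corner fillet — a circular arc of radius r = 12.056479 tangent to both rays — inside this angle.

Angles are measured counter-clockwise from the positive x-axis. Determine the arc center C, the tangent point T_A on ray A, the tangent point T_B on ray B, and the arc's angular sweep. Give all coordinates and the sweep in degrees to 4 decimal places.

center=(0.0170,34.9603) T_A=(-2.1871,23.1070) T_B=(-7.0518,44.7270) sweep=133.5704

bisector direction at 12.6809° = (0.975608,0.219521)
center distance |VC| = r/sin(θ/2) = 12.056479/sin(23.2148°) = 30.586280
C = V + |VC|·bis = (0.0170,34.9603)
T_A = V + ((C−V)·d_A)·d_A = V + 28.1098·d_A = (-2.1871,23.1070)
T_B = V + ((C−V)·d_B)·d_B = V + 28.1098·d_B = (-7.0518,44.7270)
sweep = 180° − θ = 133.5704°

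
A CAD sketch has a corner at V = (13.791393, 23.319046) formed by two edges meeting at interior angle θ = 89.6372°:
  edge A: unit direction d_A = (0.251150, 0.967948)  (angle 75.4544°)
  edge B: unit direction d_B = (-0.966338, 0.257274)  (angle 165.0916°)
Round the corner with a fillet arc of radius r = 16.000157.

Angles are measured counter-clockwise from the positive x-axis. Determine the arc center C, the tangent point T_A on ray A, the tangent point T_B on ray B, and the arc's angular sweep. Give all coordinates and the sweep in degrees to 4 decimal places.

bisector direction at 120.2730° = (-0.504121,0.863633)
center distance |VC| = r/sin(θ/2) = 16.000157/sin(44.8186°) = 22.699620
C = V + |VC|·bis = (2.3480,42.9232)
T_A = V + ((C−V)·d_A)·d_A = V + 16.1018·d_A = (17.8354,38.9047)
T_B = V + ((C−V)·d_B)·d_B = V + 16.1018·d_B = (-1.7684,27.4616)
sweep = 180° − θ = 90.3628°

center=(2.3480,42.9232) T_A=(17.8354,38.9047) T_B=(-1.7684,27.4616) sweep=90.3628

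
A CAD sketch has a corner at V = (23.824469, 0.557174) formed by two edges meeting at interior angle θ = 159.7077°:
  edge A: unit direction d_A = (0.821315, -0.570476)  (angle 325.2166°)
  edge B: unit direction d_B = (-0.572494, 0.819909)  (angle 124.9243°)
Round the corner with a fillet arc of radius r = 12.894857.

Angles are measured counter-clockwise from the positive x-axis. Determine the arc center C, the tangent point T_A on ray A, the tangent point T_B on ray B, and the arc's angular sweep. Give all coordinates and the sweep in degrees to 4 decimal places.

center=(33.0760,9.8315) T_A=(25.7198,-0.7593) T_B=(22.5034,2.4492) sweep=20.2923

bisector direction at 45.0704° = (0.706237,0.707976)
center distance |VC| = r/sin(θ/2) = 12.894857/sin(79.8538°) = 13.099715
C = V + |VC|·bis = (33.0760,9.8315)
T_A = V + ((C−V)·d_A)·d_A = V + 2.3076·d_A = (25.7198,-0.7593)
T_B = V + ((C−V)·d_B)·d_B = V + 2.3076·d_B = (22.5034,2.4492)
sweep = 180° − θ = 20.2923°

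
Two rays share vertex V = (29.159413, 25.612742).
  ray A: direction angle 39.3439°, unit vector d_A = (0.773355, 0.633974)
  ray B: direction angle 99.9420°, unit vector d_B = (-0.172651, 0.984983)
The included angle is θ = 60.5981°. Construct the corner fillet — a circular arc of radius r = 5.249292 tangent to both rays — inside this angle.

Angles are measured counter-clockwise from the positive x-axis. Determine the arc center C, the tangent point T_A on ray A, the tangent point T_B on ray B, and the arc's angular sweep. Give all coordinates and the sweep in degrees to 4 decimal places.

center=(32.7789,35.3676) T_A=(36.1068,31.3080) T_B=(27.6084,34.4613) sweep=119.4019

bisector direction at 69.6429° = (0.347869,0.937543)
center distance |VC| = r/sin(θ/2) = 5.249292/sin(30.2991°) = 10.404665
C = V + |VC|·bis = (32.7789,35.3676)
T_A = V + ((C−V)·d_A)·d_A = V + 8.9834·d_A = (36.1068,31.3080)
T_B = V + ((C−V)·d_B)·d_B = V + 8.9834·d_B = (27.6084,34.4613)
sweep = 180° − θ = 119.4019°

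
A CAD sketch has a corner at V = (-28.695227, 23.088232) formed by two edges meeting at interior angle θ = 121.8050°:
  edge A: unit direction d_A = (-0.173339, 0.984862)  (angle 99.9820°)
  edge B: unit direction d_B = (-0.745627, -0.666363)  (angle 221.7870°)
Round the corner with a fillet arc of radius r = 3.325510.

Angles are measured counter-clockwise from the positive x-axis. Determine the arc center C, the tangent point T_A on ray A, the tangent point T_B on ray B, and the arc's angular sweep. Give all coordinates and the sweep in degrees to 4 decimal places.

bisector direction at 160.8845° = (-0.944860,0.327474)
center distance |VC| = r/sin(θ/2) = 3.325510/sin(60.9025°) = 3.805831
C = V + |VC|·bis = (-32.2912,24.3345)
T_A = V + ((C−V)·d_A)·d_A = V + 1.8508·d_A = (-29.0160,24.9110)
T_B = V + ((C−V)·d_B)·d_B = V + 1.8508·d_B = (-30.0752,21.8550)
sweep = 180° − θ = 58.1950°

center=(-32.2912,24.3345) T_A=(-29.0160,24.9110) T_B=(-30.0752,21.8550) sweep=58.1950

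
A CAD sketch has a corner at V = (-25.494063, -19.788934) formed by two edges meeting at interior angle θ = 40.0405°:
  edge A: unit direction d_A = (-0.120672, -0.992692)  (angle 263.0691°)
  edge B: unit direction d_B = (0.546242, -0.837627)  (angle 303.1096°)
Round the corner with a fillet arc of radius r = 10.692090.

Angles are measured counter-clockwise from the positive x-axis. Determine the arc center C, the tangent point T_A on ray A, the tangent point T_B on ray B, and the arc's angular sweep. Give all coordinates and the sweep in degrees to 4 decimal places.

center=(-18.4211,-50.2087) T_A=(-29.0351,-48.9185) T_B=(-9.4651,-44.3683) sweep=139.9595

bisector direction at 283.0893° = (0.226470,-0.974018)
center distance |VC| = r/sin(θ/2) = 10.692090/sin(20.0203°) = 31.231255
C = V + |VC|·bis = (-18.4211,-50.2087)
T_A = V + ((C−V)·d_A)·d_A = V + 29.3440·d_A = (-29.0351,-48.9185)
T_B = V + ((C−V)·d_B)·d_B = V + 29.3440·d_B = (-9.4651,-44.3683)
sweep = 180° − θ = 139.9595°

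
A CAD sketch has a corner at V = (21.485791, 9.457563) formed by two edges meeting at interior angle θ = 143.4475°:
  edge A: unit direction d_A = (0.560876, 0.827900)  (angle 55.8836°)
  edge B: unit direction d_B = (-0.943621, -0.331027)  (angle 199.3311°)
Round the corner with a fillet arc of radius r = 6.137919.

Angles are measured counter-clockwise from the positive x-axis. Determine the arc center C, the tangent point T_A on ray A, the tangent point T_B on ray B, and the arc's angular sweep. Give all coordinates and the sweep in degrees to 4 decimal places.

bisector direction at 127.6074° = (-0.610247,0.792211)
center distance |VC| = r/sin(θ/2) = 6.137919/sin(71.7237°) = 6.463991
C = V + |VC|·bis = (17.5412,14.5784)
T_A = V + ((C−V)·d_A)·d_A = V + 2.0271·d_A = (22.6227,11.1358)
T_B = V + ((C−V)·d_B)·d_B = V + 2.0271·d_B = (19.5730,8.7865)
sweep = 180° − θ = 36.5525°

center=(17.5412,14.5784) T_A=(22.6227,11.1358) T_B=(19.5730,8.7865) sweep=36.5525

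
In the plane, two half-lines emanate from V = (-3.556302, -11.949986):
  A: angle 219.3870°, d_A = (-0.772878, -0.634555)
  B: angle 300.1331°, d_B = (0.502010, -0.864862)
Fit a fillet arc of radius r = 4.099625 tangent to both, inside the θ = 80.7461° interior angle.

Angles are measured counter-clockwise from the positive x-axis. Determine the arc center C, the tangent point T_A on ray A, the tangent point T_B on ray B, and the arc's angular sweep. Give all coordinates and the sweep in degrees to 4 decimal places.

center=(-4.6814,-18.1781) T_A=(-7.2828,-15.0096) T_B=(-1.1358,-16.1200) sweep=99.2539

bisector direction at 259.7601° = (-0.177771,-0.984072)
center distance |VC| = r/sin(θ/2) = 4.099625/sin(40.3730°) = 6.328910
C = V + |VC|·bis = (-4.6814,-18.1781)
T_A = V + ((C−V)·d_A)·d_A = V + 4.8216·d_A = (-7.2828,-15.0096)
T_B = V + ((C−V)·d_B)·d_B = V + 4.8216·d_B = (-1.1358,-16.1200)
sweep = 180° − θ = 99.2539°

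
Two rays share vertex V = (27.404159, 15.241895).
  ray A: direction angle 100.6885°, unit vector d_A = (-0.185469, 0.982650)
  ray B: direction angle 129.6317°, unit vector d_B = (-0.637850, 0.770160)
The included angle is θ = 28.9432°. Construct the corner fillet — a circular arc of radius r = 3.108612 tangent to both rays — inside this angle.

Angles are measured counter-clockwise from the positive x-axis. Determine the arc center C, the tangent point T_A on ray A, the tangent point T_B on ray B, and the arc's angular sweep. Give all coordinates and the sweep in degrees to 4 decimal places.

center=(22.1156,26.5011) T_A=(25.1702,27.0777) T_B=(19.7214,24.5183) sweep=151.0568

bisector direction at 115.1601° = (-0.425149,0.905123)
center distance |VC| = r/sin(θ/2) = 3.108612/sin(14.4716°) = 12.439419
C = V + |VC|·bis = (22.1156,26.5011)
T_A = V + ((C−V)·d_A)·d_A = V + 12.0447·d_A = (25.1702,27.0777)
T_B = V + ((C−V)·d_B)·d_B = V + 12.0447·d_B = (19.7214,24.5183)
sweep = 180° − θ = 151.0568°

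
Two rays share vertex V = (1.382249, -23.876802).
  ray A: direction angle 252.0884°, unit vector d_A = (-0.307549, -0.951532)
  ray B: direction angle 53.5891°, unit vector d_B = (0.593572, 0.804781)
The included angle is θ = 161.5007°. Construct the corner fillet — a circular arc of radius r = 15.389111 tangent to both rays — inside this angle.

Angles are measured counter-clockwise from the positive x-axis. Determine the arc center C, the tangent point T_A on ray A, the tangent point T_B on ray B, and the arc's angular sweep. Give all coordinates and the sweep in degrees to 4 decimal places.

bisector direction at 332.8388° = (0.889725,-0.456496)
center distance |VC| = r/sin(θ/2) = 15.389111/sin(80.7503°) = 15.591846
C = V + |VC|·bis = (15.2547,-30.9944)
T_A = V + ((C−V)·d_A)·d_A = V + 2.5062·d_A = (0.6115,-26.2615)
T_B = V + ((C−V)·d_B)·d_B = V + 2.5062·d_B = (2.8698,-21.8599)
sweep = 180° − θ = 18.4993°

center=(15.2547,-30.9944) T_A=(0.6115,-26.2615) T_B=(2.8698,-21.8599) sweep=18.4993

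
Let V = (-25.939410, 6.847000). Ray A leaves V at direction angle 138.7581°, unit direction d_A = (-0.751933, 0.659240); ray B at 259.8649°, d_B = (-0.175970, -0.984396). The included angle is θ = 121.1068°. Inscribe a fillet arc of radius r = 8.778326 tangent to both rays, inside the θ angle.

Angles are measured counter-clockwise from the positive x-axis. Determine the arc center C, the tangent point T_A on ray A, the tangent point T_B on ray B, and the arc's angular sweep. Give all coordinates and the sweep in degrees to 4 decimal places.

bisector direction at 199.3115° = (-0.943735,-0.330704)
center distance |VC| = r/sin(θ/2) = 8.778326/sin(60.5534°) = 10.080595
C = V + |VC|·bis = (-35.4528,3.5133)
T_A = V + ((C−V)·d_A)·d_A = V + 4.9557·d_A = (-29.6658,10.1140)
T_B = V + ((C−V)·d_B)·d_B = V + 4.9557·d_B = (-26.8115,1.9686)
sweep = 180° − θ = 58.8932°

center=(-35.4528,3.5133) T_A=(-29.6658,10.1140) T_B=(-26.8115,1.9686) sweep=58.8932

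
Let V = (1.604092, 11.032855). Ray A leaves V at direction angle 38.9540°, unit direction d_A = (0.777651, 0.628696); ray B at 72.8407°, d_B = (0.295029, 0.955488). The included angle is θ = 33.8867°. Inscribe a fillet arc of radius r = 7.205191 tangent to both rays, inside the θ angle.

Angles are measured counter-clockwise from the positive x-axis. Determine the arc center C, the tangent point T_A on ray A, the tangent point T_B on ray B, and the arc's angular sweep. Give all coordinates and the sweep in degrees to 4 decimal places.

bisector direction at 55.8974° = (0.560677,0.828034)
center distance |VC| = r/sin(θ/2) = 7.205191/sin(16.9433°) = 24.723910
C = V + |VC|·bis = (15.4662,31.5051)
T_A = V + ((C−V)·d_A)·d_A = V + 23.6507·d_A = (19.9961,25.9020)
T_B = V + ((C−V)·d_B)·d_B = V + 23.6507·d_B = (8.5818,33.6308)
sweep = 180° − θ = 146.1133°

center=(15.4662,31.5051) T_A=(19.9961,25.9020) T_B=(8.5818,33.6308) sweep=146.1133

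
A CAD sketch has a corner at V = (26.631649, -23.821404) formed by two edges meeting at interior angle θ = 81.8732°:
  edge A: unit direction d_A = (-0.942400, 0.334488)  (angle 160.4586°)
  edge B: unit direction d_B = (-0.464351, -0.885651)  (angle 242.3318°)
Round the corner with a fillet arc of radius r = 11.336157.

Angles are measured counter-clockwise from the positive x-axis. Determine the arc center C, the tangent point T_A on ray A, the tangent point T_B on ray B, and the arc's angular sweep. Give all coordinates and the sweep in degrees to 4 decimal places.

center=(10.5227,-30.1329) T_A=(14.3145,-19.4497) T_B=(20.5626,-35.3968) sweep=98.1268

bisector direction at 201.3952° = (-0.931086,-0.364799)
center distance |VC| = r/sin(θ/2) = 11.336157/sin(40.9366°) = 17.301206
C = V + |VC|·bis = (10.5227,-30.1329)
T_A = V + ((C−V)·d_A)·d_A = V + 13.0699·d_A = (14.3145,-19.4497)
T_B = V + ((C−V)·d_B)·d_B = V + 13.0699·d_B = (20.5626,-35.3968)
sweep = 180° − θ = 98.1268°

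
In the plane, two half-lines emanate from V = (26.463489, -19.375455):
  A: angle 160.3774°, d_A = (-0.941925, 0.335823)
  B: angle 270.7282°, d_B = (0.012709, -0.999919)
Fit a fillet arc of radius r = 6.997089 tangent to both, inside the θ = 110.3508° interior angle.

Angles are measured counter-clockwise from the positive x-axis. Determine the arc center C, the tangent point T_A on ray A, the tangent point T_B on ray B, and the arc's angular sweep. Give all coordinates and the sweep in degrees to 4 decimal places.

center=(19.5288,-24.3315) T_A=(21.8786,-17.7408) T_B=(26.5254,-24.2426) sweep=69.6492

bisector direction at 215.5528° = (-0.813580,-0.581453)
center distance |VC| = r/sin(θ/2) = 6.997089/sin(55.1754°) = 8.523638
C = V + |VC|·bis = (19.5288,-24.3315)
T_A = V + ((C−V)·d_A)·d_A = V + 4.8676·d_A = (21.8786,-17.7408)
T_B = V + ((C−V)·d_B)·d_B = V + 4.8676·d_B = (26.5254,-24.2426)
sweep = 180° − θ = 69.6492°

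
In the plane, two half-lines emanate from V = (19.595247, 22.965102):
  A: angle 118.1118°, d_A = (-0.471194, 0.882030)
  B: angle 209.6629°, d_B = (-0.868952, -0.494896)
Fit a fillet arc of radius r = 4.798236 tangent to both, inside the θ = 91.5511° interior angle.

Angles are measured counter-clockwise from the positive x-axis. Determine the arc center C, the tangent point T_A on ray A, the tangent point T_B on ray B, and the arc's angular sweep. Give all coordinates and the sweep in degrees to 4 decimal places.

center=(13.1626,24.8233) T_A=(17.3947,27.0842) T_B=(15.5372,20.6539) sweep=88.4489

bisector direction at 163.8873° = (-0.960718,0.277527)
center distance |VC| = r/sin(θ/2) = 4.798236/sin(45.7756°) = 6.695714
C = V + |VC|·bis = (13.1626,24.8233)
T_A = V + ((C−V)·d_A)·d_A = V + 4.6701·d_A = (17.3947,27.0842)
T_B = V + ((C−V)·d_B)·d_B = V + 4.6701·d_B = (15.5372,20.6539)
sweep = 180° − θ = 88.4489°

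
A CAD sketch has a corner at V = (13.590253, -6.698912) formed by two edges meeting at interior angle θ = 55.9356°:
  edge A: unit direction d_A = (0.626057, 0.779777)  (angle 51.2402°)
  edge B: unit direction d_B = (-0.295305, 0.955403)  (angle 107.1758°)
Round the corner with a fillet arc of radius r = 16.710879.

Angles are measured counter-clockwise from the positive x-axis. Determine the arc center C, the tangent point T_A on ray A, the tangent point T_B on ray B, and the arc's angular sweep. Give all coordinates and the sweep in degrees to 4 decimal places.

bisector direction at 79.2080° = (0.187244,0.982313)
center distance |VC| = r/sin(θ/2) = 16.710879/sin(27.9678°) = 35.632751
C = V + |VC|·bis = (20.2623,28.3036)
T_A = V + ((C−V)·d_A)·d_A = V + 31.4712·d_A = (33.2930,17.8417)
T_B = V + ((C−V)·d_B)·d_B = V + 31.4712·d_B = (4.2967,23.3688)
sweep = 180° − θ = 124.0644°

center=(20.2623,28.3036) T_A=(33.2930,17.8417) T_B=(4.2967,23.3688) sweep=124.0644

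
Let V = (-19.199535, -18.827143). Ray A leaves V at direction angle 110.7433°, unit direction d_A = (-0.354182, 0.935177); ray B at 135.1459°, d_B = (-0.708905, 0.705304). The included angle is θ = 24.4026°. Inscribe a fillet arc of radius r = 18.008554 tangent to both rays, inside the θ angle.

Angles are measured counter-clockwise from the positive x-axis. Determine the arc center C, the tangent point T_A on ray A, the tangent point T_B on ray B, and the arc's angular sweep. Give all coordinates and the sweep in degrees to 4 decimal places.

bisector direction at 122.9446° = (-0.543828,0.839197)
center distance |VC| = r/sin(θ/2) = 18.008554/sin(12.2013°) = 85.208478
C = V + |VC|·bis = (-65.5383,52.6795)
T_A = V + ((C−V)·d_A)·d_A = V + 83.2837·d_A = (-48.6971,59.0578)
T_B = V + ((C−V)·d_B)·d_B = V + 83.2837·d_B = (-78.2398,39.9132)
sweep = 180° − θ = 155.5974°

center=(-65.5383,52.6795) T_A=(-48.6971,59.0578) T_B=(-78.2398,39.9132) sweep=155.5974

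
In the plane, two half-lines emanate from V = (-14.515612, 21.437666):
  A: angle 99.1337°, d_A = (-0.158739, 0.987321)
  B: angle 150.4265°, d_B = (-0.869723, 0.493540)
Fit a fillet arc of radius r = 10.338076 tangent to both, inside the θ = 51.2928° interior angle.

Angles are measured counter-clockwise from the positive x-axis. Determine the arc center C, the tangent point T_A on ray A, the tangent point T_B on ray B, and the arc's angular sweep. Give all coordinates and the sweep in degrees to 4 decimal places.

center=(-28.1406,41.0561) T_A=(-17.9336,42.6971) T_B=(-33.2429,32.0648) sweep=128.7072

bisector direction at 124.7801° = (-0.570428,0.821347)
center distance |VC| = r/sin(θ/2) = 10.338076/sin(25.6464°) = 23.885617
C = V + |VC|·bis = (-28.1406,41.0561)
T_A = V + ((C−V)·d_A)·d_A = V + 21.5325·d_A = (-17.9336,42.6971)
T_B = V + ((C−V)·d_B)·d_B = V + 21.5325·d_B = (-33.2429,32.0648)
sweep = 180° − θ = 128.7072°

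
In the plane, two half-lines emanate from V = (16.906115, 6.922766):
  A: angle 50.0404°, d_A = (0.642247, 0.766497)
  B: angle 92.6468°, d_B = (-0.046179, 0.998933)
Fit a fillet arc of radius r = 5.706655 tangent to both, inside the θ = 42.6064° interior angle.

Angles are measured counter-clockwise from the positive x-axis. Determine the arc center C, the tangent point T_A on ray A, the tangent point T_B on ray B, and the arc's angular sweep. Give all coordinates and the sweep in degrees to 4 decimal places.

center=(21.9309,21.8051) T_A=(26.3050,18.1400) T_B=(16.2303,21.5416) sweep=137.3936

bisector direction at 71.3436° = (0.319892,0.947454)
center distance |VC| = r/sin(θ/2) = 5.706655/sin(21.3032°) = 15.707690
C = V + |VC|·bis = (21.9309,21.8051)
T_A = V + ((C−V)·d_A)·d_A = V + 14.6344·d_A = (26.3050,18.1400)
T_B = V + ((C−V)·d_B)·d_B = V + 14.6344·d_B = (16.2303,21.5416)
sweep = 180° − θ = 137.3936°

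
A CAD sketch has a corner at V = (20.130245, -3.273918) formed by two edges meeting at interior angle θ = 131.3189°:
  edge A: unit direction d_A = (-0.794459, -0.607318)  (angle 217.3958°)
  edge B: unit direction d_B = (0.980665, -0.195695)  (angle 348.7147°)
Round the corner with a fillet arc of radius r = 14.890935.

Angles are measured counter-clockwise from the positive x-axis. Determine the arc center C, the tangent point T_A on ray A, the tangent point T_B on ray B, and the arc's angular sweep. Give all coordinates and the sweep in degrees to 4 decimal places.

center=(23.8221,-19.1952) T_A=(14.7786,-7.3649) T_B=(26.7362,-4.5922) sweep=48.6811

bisector direction at 283.0553° = (0.225891,-0.974153)
center distance |VC| = r/sin(θ/2) = 14.890935/sin(65.6595°) = 16.343697
C = V + |VC|·bis = (23.8221,-19.1952)
T_A = V + ((C−V)·d_A)·d_A = V + 6.7362·d_A = (14.7786,-7.3649)
T_B = V + ((C−V)·d_B)·d_B = V + 6.7362·d_B = (26.7362,-4.5922)
sweep = 180° − θ = 48.6811°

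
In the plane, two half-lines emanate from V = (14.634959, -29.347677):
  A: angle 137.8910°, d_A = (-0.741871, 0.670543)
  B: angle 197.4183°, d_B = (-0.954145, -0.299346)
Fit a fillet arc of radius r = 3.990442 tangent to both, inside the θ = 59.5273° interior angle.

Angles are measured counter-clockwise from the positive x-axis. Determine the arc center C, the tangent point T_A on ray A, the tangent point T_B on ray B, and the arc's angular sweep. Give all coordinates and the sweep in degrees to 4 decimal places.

center=(6.7824,-27.6290) T_A=(9.4582,-24.6686) T_B=(7.9770,-31.4365) sweep=120.4727

bisector direction at 167.6546° = (-0.976877,0.213804)
center distance |VC| = r/sin(θ/2) = 3.990442/sin(29.7636°) = 8.038385
C = V + |VC|·bis = (6.7824,-27.6290)
T_A = V + ((C−V)·d_A)·d_A = V + 6.9780·d_A = (9.4582,-24.6686)
T_B = V + ((C−V)·d_B)·d_B = V + 6.9780·d_B = (7.9770,-31.4365)
sweep = 180° − θ = 120.4727°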